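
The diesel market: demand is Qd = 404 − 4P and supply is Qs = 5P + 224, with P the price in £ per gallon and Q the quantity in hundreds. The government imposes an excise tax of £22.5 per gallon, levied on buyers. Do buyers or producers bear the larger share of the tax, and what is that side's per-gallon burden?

Without the tax, 404 − 4P = 5P + 224 gives 9P = 180, so P* = £20 and Q* = 324.
With the tax collected from buyers, demand (in seller-price terms) shifts: Qd = 404 − 4(P + 22.5).
New equilibrium: buyers pay £32.5, producers receive £10, Q = 274. (Wedge: Pb − Ps = 22.5.)
Per-gallon burden: buyers £12.5, producers £10.
Buyers take the larger share because demand is less price-elastic here (demand slope 4 vs supply slope 5).

Buyers bear the larger share: £12.5 per gallon.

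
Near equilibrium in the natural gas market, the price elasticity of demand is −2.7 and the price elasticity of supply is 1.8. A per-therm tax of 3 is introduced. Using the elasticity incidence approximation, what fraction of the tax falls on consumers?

Incidence ratio: consumers' share ≈ εs / (εs + |εd|) = 1.8 / (1.8 + 2.7) = 0.4.
Supply is the less elastic side, so consumers bear the smaller share.

Consumers' share ≈ 0.4.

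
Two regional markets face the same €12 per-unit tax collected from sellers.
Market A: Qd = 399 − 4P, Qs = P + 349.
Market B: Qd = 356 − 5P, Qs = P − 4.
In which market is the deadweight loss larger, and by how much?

Market A: pre-tax P* = €10, Q* = 359; post-tax Q = 349.4; deadweight loss = €57.6.
Market B: pre-tax P* = €60, Q* = 56; post-tax Q = 46; deadweight loss = €60.
Difference: €57.6 vs €60 → market B is larger by €2.4.

Market B, by €2.4.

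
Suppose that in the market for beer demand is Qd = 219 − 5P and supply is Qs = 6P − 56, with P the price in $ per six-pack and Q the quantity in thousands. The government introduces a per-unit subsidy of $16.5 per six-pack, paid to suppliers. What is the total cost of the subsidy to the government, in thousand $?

Before the subsidy: set 219 − 5P = 6P − 56 → P* = $25, Q* = 94.
With a per-unit subsidy paid to suppliers, each receives P + 16.5 per unit sold, so supply becomes Qs = 6(P + 16.5) − 56.
New equilibrium: consumers pay $16, suppliers receive $32.5, Q = 139. (Wedge: Pb − Ps = −16.5.)
Outlay = t · Q = 16.5 · 139 = $2293.5.

Government outlay = $2293.5 thousand.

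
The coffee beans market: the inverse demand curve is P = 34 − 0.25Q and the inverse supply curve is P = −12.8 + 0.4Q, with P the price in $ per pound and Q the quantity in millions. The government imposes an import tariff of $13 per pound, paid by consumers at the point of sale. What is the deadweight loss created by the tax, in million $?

Inverting to Q(P) form: Qd = 136 − 4P; Qs = 2.5P + 32.
Without the tax, 136 − 4P = 2.5P + 32 gives 6.5P = 104, so P* = $16 and Q* = 72.
With the tax collected from consumers, demand (in seller-price terms) shifts: Qd = 136 − 4(P + 13).
Solving gives Q = 52 with consumers paying $21 and sellers receiving $8 (the $13 wedge).
Quantity falls by |ΔQ| = |72 − 52| = 20.
DWL = ½ · t · |ΔQ| = ½ · 13 · 20 = $130.

Deadweight loss = $130 million.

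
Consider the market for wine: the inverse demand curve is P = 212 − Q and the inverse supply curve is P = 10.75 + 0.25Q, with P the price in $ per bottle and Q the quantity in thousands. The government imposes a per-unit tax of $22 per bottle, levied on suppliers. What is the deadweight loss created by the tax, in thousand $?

Deadweight loss = $193.6 thousand.

Rewrite in direct form: Qd = 212 − P and Qs = 4P − 43.
Before the tax: set 212 − P = 4P − 43 → P* = $51, Q* = 161.
With the tax collected from suppliers, supply shifts: Qs = 4(P − 22) − 43.
New equilibrium: buyers pay $68.6, suppliers receive $46.6, Q = 143.4. (Wedge: Pb − Ps = 22.)
Quantity falls by |ΔQ| = |161 − 143.4| = 17.6.
DWL = ½ · t · |ΔQ| = ½ · 22 · 17.6 = $193.6.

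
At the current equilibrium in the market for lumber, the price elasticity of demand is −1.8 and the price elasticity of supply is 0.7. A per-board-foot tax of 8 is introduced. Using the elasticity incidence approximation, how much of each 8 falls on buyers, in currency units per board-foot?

Buyers bear ≈ 2.24 per board-foot.

Incidence ratio: buyers' share ≈ εs / (εs + |εd|) = 0.7 / (0.7 + 1.8) = 0.28.
So buyers bear ≈ 0.28 × 8 = 2.24; producers bear 5.76.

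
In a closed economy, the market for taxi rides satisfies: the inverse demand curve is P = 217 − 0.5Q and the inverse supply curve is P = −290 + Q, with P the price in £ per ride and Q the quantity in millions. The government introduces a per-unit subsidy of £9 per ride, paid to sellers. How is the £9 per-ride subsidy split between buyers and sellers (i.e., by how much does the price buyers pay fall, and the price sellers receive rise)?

Buyers gain £3 per ride; sellers gain £6 per ride.

Inverting to Q(P) form: Qd = 434 − 2P; Qs = P + 290.
Before the subsidy: set 434 − 2P = P + 290 → P* = £48, Q* = 338.
With a per-unit subsidy paid to sellers, each receives P + 9 per unit sold, so supply becomes Qs = (P + 9) + 290.
New equilibrium: buyers pay £45, sellers receive £54, Q = 344. (Wedge: Pb − Ps = −9.)
Gain to buyers: £3; to sellers: £6. (They sum to £9.)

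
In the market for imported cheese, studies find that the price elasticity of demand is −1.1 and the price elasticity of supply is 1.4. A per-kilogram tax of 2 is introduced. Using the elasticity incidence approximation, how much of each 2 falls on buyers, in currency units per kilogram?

Buyers bear ≈ 1.12 per kilogram.

Incidence ratio: buyers' share ≈ εs / (εs + |εd|) = 1.4 / (1.4 + 1.1) = 0.56.
So buyers bear ≈ 0.56 × 2 = 1.12; sellers bear 0.88.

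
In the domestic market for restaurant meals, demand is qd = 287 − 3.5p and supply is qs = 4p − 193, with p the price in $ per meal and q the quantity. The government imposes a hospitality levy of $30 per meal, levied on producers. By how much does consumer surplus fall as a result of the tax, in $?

Consumer surplus falls by $560.

Before the tax: set 287 − 3.5p = 4p − 193 → p* = $64, q* = 63.
With the tax collected from producers, supply shifts: qs = 4(p − 30) − 193.
Solving gives q = 7 with consumers paying $80 and producers receiving $50 (the $30 wedge).
ΔCS is the trapezoid between Q = 7 and Q = 63 of height $16: ½ · (63 + 7) · 16 = $560.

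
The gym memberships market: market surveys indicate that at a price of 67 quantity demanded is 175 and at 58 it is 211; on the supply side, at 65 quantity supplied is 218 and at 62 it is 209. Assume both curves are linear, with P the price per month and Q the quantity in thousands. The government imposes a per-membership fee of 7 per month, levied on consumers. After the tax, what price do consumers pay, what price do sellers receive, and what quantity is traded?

Demand slope: (211 − 175)/(58 − 67) = -4, so Qd = 443 − 4P.
Supply slope: (209 − 218)/(62 − 65) = 3, so Qs = 3P + 23.
Without the tax, 443 − 4P = 3P + 23 gives 7P = 420, so P* = 60 and Q* = 203.
With the tax collected from consumers, demand (in seller-price terms) shifts: Qd = 443 − 4(P + 7).
New equilibrium: consumers pay 63, sellers receive 56, Q = 191. (Wedge: Pb − Ps = 7.)

Consumers pay 63; sellers receive 56; quantity = 191.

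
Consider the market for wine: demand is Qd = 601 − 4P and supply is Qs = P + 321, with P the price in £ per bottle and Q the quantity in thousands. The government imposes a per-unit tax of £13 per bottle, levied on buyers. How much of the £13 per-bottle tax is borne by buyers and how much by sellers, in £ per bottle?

Buyers bear £2.6 per bottle; sellers bear £10.4 per bottle.

Before the tax: set 601 − 4P = P + 321 → P* = £56, Q* = 377.
With the tax collected from buyers, demand (in seller-price terms) shifts: Qd = 601 − 4(P + 13).
Solving gives Q = 366.6 with buyers paying £58.6 and sellers receiving £45.6 (the £13 wedge).
Burden on buyers: £2.6; on sellers: £10.4. (They sum to £13.)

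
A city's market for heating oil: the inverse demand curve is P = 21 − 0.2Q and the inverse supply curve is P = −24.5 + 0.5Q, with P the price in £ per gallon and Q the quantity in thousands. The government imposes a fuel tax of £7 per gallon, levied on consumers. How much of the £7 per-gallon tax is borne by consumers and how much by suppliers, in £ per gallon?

Consumers bear £2 per gallon; suppliers bear £5 per gallon.

Rewrite in direct form: Qd = 105 − 5P and Qs = 2P + 49.
Without the tax, 105 − 5P = 2P + 49 gives 7P = 56, so P* = £8 and Q* = 65.
With the tax collected from consumers, demand (in seller-price terms) shifts: Qd = 105 − 5(P + 7).
New equilibrium: consumers pay £10, suppliers receive £3, Q = 55. (Wedge: Pb − Ps = 7.)
Burden on consumers: £2; on suppliers: £5. (They sum to £7.)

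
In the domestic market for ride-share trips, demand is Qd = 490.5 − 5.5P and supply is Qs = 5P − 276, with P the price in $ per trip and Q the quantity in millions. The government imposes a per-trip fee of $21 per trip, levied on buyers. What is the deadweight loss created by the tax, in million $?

Before the tax: set 490.5 − 5.5P = 5P − 276 → P* = $73, Q* = 89.
With the tax collected from buyers, demand (in seller-price terms) shifts: Qd = 490.5 − 5.5(P + 21).
New equilibrium: buyers pay $83, sellers receive $62, Q = 34. (Wedge: Pb − Ps = 21.)
Quantity falls by |ΔQ| = |89 − 34| = 55.
DWL = ½ · t · |ΔQ| = ½ · 21 · 55 = $577.5.

Deadweight loss = $577.5 million.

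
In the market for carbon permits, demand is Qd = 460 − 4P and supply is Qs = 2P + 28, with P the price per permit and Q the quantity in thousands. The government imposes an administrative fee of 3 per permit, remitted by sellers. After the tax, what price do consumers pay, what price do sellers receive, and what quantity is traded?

Before the tax: set 460 − 4P = 2P + 28 → P* = 72, Q* = 172.
With the tax collected from sellers, supply shifts: Qs = 2(P − 3) + 28.
New equilibrium: consumers pay 73, sellers receive 70, Q = 168. (Wedge: Pb − Ps = 3.)
The less price-elastic side of the market bears the larger share of a per-unit tax.

Consumers pay 73; sellers receive 70; quantity = 168.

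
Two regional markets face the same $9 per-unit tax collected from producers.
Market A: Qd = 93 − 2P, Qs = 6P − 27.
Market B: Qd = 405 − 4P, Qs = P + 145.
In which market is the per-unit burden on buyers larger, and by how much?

Market A, by $4.95.

Market A: pre-tax P* = $15, Q* = 63; post-tax Q = 49.5; per-unit burden on buyers = $6.75.
Market B: pre-tax P* = $52, Q* = 197; post-tax Q = 189.8; per-unit burden on buyers = $1.8.
Difference: $6.75 vs $1.8 → market A is larger by $4.95.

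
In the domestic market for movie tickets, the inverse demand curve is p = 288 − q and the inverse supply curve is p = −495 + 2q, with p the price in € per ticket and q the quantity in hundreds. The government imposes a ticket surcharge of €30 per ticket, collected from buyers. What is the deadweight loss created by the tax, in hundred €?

Deadweight loss = €150 hundred.

Rewrite in direct form: qd = 288 − p and qs = 0.5p + 247.5.
Without the tax, 288 − p = 0.5p + 247.5 gives 1.5p = 40.5, so p* = €27 and q* = 261.
With the tax collected from buyers, demand (in seller-price terms) shifts: qd = 288 − (p + 30).
Solving gives q = 251 with buyers paying €37 and sellers receiving €7 (the €30 wedge).
Quantity falls by |ΔQ| = |261 − 251| = 10.
DWL = ½ · t · |ΔQ| = ½ · 30 · 10 = €150.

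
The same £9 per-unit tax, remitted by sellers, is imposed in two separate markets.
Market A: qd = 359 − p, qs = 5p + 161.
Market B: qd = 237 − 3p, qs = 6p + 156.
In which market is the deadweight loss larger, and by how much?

Market B, by £47.25.

Market A: pre-tax p* = £33, q* = 326; post-tax q = 318.5; deadweight loss = £33.75.
Market B: pre-tax p* = £9, q* = 210; post-tax q = 192; deadweight loss = £81.
Difference: £33.75 vs £81 → market B is larger by £47.25.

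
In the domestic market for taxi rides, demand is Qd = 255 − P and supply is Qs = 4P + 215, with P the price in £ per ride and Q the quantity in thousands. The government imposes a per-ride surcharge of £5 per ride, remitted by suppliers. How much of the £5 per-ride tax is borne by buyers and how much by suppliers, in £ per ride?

Buyers bear £4 per ride; suppliers bear £1 per ride.

Before the tax: set 255 − P = 4P + 215 → P* = £8, Q* = 247.
With the tax collected from suppliers, supply shifts: Qs = 4(P − 5) + 215.
New equilibrium: buyers pay £12, suppliers receive £7, Q = 243. (Wedge: Pb − Ps = 5.)
Burden on buyers: £4; on suppliers: £1. (They sum to £5.)
The less price-elastic side of the market bears the larger share of a per-unit tax.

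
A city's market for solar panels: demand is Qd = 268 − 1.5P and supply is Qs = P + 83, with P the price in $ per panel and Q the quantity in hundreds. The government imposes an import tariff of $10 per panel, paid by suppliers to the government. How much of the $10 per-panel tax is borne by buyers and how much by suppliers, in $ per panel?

Before the tax: set 268 − 1.5P = P + 83 → P* = $74, Q* = 157.
With the tax collected from suppliers, supply shifts: Qs = (P − 10) + 83.
Solving gives Q = 151 with buyers paying $78 and suppliers receiving $68 (the $10 wedge).
Burden on buyers: $4; on suppliers: $6. (They sum to $10.)

Buyers bear $4 per panel; suppliers bear $6 per panel.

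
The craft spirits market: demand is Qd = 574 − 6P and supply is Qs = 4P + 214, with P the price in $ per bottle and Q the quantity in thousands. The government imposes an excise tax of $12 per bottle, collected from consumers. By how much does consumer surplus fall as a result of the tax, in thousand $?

Without the tax, 574 − 6P = 4P + 214 gives 10P = 360, so P* = $36 and Q* = 358.
With the tax collected from consumers, demand (in seller-price terms) shifts: Qd = 574 − 6(P + 12).
Solving gives Q = 329.2 with consumers paying $40.8 and producers receiving $28.8 (the $12 wedge).
ΔCS is the trapezoid between Q = 329.2 and Q = 358 of height $4.8: ½ · (358 + 329.2) · 4.8 = $1649.28.

Consumer surplus falls by $1649.28 thousand.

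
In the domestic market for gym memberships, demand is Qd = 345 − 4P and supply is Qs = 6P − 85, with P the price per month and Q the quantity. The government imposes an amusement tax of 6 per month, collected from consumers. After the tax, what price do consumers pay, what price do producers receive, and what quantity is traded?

Before the tax: set 345 − 4P = 6P − 85 → P* = 43, Q* = 173.
With the tax collected from consumers, demand (in seller-price terms) shifts: Qd = 345 − 4(P + 6).
New equilibrium: consumers pay 46.6, producers receive 40.6, Q = 158.6. (Wedge: Pb − Ps = 6.)
The less price-elastic side of the market bears the larger share of a per-unit tax.

Consumers pay 46.6; producers receive 40.6; quantity = 158.6.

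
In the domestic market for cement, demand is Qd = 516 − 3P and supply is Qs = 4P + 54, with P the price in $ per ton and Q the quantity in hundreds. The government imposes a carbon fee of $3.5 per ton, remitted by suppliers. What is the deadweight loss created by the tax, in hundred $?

Deadweight loss = $10.5 hundred.

Before the tax: set 516 − 3P = 4P + 54 → P* = $66, Q* = 318.
With the tax collected from suppliers, supply shifts: Qs = 4(P − 3.5) + 54.
Solving gives Q = 312 with consumers paying $68 and suppliers receiving $64.5 (the $3.5 wedge).
Quantity falls by |ΔQ| = |318 − 312| = 6.
DWL = ½ · t · |ΔQ| = ½ · 3.5 · 6 = $10.5.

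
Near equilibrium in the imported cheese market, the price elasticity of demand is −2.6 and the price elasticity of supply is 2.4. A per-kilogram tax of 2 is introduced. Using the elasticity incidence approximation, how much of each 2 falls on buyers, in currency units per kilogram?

Incidence ratio: buyers' share ≈ εs / (εs + |εd|) = 2.4 / (2.4 + 2.6) = 0.48.
So buyers bear ≈ 0.48 × 2 = 0.96; sellers bear 1.04.

Buyers bear ≈ 0.96 per kilogram.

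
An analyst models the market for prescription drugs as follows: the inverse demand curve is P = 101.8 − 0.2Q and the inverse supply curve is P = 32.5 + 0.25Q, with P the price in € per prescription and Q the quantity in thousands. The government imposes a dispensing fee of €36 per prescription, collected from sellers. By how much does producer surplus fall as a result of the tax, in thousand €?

Rewrite in direct form: Qd = 509 − 5P and Qs = 4P − 130.
Without the tax, 509 − 5P = 4P − 130 gives 9P = 639, so P* = €71 and Q* = 154.
With the tax collected from sellers, supply shifts: Qs = 4(P − 36) − 130.
Solving gives Q = 74 with consumers paying €87 and sellers receiving €51 (the €36 wedge).
ΔPS is the trapezoid between Q = 74 and Q = 154 of height €20: ½ · (154 + 74) · 20 = €2280.

Producer surplus falls by €2280 thousand.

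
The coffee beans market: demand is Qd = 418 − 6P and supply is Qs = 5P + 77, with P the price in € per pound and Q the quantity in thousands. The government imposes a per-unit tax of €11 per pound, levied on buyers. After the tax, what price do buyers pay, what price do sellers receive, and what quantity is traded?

Without the tax, 418 − 6P = 5P + 77 gives 11P = 341, so P* = €31 and Q* = 232.
With the tax collected from buyers, demand (in seller-price terms) shifts: Qd = 418 − 6(P + 11).
Solving gives Q = 202 with buyers paying €36 and sellers receiving €25 (the €11 wedge).
The less price-elastic side of the market bears the larger share of a per-unit tax.

Buyers pay €36; sellers receive €25; quantity = 202.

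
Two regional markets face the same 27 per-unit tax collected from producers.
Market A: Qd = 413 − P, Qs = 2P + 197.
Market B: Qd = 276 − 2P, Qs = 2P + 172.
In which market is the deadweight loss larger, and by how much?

Market B, by 121.5.

Market A: pre-tax P* = 72, Q* = 341; post-tax Q = 323; deadweight loss = 243.
Market B: pre-tax P* = 26, Q* = 224; post-tax Q = 197; deadweight loss = 364.5.
Difference: 243 vs 364.5 → market B is larger by 121.5.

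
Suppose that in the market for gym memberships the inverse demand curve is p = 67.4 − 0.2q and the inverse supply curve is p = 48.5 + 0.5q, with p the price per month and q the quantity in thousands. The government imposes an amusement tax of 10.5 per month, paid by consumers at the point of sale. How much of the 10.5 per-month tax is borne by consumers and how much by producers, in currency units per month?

Consumers bear 3 per month; producers bear 7.5 per month.

Rewrite in direct form: qd = 337 − 5p and qs = 2p − 97.
Without the tax, 337 − 5p = 2p − 97 gives 7p = 434, so p* = 62 and q* = 27.
With the tax collected from consumers, demand (in seller-price terms) shifts: qd = 337 − 5(p + 10.5).
New equilibrium: consumers pay 65, producers receive 54.5, q = 12. (Wedge: pb − ps = 10.5.)
Burden on consumers: 3; on producers: 7.5. (They sum to 10.5.)
The less price-elastic side of the market bears the larger share of a per-unit tax.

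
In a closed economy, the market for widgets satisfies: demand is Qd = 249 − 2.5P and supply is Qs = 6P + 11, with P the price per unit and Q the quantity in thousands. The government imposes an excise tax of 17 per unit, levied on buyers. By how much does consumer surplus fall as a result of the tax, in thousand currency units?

Consumer surplus falls by 1968 thousand.

Without the tax, 249 − 2.5P = 6P + 11 gives 8.5P = 238, so P* = 28 and Q* = 179.
With the tax collected from buyers, demand (in seller-price terms) shifts: Qd = 249 − 2.5(P + 17).
Solving gives Q = 149 with buyers paying 40 and sellers receiving 23 (the 17 wedge).
ΔCS is the trapezoid between Q = 149 and Q = 179 of height 12: ½ · (179 + 149) · 12 = 1968.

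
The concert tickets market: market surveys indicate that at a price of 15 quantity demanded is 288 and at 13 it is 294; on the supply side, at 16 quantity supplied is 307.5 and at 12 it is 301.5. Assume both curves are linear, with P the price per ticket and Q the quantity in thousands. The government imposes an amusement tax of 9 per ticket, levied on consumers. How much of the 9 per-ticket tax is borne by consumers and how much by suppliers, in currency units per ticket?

Demand slope: (294 − 288)/(13 − 15) = -3, so Qd = 333 − 3P.
Supply slope: (301.5 − 307.5)/(12 − 16) = 1.5, so Qs = 1.5P + 283.5.
Without the tax, 333 − 3P = 1.5P + 283.5 gives 4.5P = 49.5, so P* = 11 and Q* = 300.
With the tax collected from consumers, demand (in seller-price terms) shifts: Qd = 333 − 3(P + 9).
New equilibrium: consumers pay 14, suppliers receive 5, Q = 291. (Wedge: Pb − Ps = 9.)
Burden on consumers: 3; on suppliers: 6. (They sum to 9.)

Consumers bear 3 per ticket; suppliers bear 6 per ticket.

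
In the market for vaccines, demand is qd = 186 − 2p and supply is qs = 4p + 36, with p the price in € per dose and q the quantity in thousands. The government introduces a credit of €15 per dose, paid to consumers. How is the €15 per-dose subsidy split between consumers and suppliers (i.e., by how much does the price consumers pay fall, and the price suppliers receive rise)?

Before the subsidy: set 186 − 2p = 4p + 36 → p* = €25, q* = 136.
With a per-unit subsidy paid to consumers, each effectively pays p − 15, so demand becomes qd = 186 − 2(p − 15).
Solving gives q = 156 with consumers paying €15 and suppliers receiving €30 (the €15 wedge).
Gain to consumers: €10; to suppliers: €5. (They sum to €15.)

Consumers gain €10 per dose; suppliers gain €5 per dose.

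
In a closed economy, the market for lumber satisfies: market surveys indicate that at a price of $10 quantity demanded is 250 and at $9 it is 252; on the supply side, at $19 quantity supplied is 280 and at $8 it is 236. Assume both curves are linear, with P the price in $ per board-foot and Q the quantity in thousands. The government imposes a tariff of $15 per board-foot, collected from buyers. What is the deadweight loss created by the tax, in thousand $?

Deadweight loss = $150 thousand.

Demand slope: (252 − 250)/(9 − 10) = -2, so Qd = 270 − 2P.
Supply slope: (236 − 280)/(8 − 19) = 4, so Qs = 4P + 204.
Without the tax, 270 − 2P = 4P + 204 gives 6P = 66, so P* = $11 and Q* = 248.
With the tax collected from buyers, demand (in seller-price terms) shifts: Qd = 270 − 2(P + 15).
New equilibrium: buyers pay $21, suppliers receive $6, Q = 228. (Wedge: Pb − Ps = 15.)
Quantity falls by |ΔQ| = |248 − 228| = 20.
DWL = ½ · t · |ΔQ| = ½ · 15 · 20 = $150.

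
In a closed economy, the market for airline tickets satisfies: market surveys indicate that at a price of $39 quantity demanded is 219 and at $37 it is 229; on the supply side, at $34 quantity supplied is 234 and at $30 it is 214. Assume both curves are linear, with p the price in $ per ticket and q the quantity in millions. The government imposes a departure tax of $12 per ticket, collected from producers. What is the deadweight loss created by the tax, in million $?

Deadweight loss = $180 million.

Demand slope: (229 − 219)/(37 − 39) = -5, so qd = 414 − 5p.
Supply slope: (214 − 234)/(30 − 34) = 5, so qs = 5p + 64.
Without the tax, 414 − 5p = 5p + 64 gives 10p = 350, so p* = $35 and q* = 239.
With the tax collected from producers, supply shifts: qs = 5(p − 12) + 64.
New equilibrium: buyers pay $41, producers receive $29, q = 209. (Wedge: pb − ps = 12.)
Quantity falls by |ΔQ| = |239 − 209| = 30.
DWL = ½ · t · |ΔQ| = ½ · 12 · 30 = $180.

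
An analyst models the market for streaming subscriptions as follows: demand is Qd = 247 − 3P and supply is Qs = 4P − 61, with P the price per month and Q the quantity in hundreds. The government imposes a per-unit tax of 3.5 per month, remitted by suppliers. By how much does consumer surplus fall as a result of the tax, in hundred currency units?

Consumer surplus falls by 224 hundred.

Without the tax, 247 − 3P = 4P − 61 gives 7P = 308, so P* = 44 and Q* = 115.
With the tax collected from suppliers, supply shifts: Qs = 4(P − 3.5) − 61.
Solving gives Q = 109 with buyers paying 46 and suppliers receiving 42.5 (the 3.5 wedge).
ΔCS is the trapezoid between Q = 109 and Q = 115 of height 2: ½ · (115 + 109) · 2 = 224.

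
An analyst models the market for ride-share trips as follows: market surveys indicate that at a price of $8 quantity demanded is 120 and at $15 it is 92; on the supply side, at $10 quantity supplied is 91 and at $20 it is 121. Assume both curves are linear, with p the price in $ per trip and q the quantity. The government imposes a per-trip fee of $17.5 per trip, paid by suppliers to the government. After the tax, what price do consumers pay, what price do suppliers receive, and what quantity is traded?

Consumers pay $20.5; suppliers receive $3; quantity = 70.

Demand slope: (92 − 120)/(15 − 8) = -4, so qd = 152 − 4p.
Supply slope: (121 − 91)/(20 − 10) = 3, so qs = 3p + 61.
Before the tax: set 152 − 4p = 3p + 61 → p* = $13, q* = 100.
With the tax collected from suppliers, supply shifts: qs = 3(p − 17.5) + 61.
New equilibrium: consumers pay $20.5, suppliers receive $3, q = 70. (Wedge: pb − ps = 17.5.)
The less price-elastic side of the market bears the larger share of a per-unit tax.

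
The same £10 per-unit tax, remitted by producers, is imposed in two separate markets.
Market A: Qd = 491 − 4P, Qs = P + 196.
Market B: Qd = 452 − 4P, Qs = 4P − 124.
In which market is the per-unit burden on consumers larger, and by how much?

Market B, by £3.

Market A: pre-tax P* = £59, Q* = 255; post-tax Q = 247; per-unit burden on consumers = £2.
Market B: pre-tax P* = £72, Q* = 164; post-tax Q = 144; per-unit burden on consumers = £5.
Difference: £2 vs £5 → market B is larger by £3.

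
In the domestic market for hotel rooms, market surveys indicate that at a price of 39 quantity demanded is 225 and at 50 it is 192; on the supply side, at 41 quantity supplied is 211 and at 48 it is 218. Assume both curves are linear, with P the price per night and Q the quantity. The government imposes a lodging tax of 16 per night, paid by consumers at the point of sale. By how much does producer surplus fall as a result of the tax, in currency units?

Producer surplus falls by 2484.

Demand slope: (192 − 225)/(50 − 39) = -3, so Qd = 342 − 3P.
Supply slope: (218 − 211)/(48 − 41) = 1, so Qs = P + 170.
Without the tax, 342 − 3P = P + 170 gives 4P = 172, so P* = 43 and Q* = 213.
With the tax collected from consumers, demand (in seller-price terms) shifts: Qd = 342 − 3(P + 16).
New equilibrium: consumers pay 47, suppliers receive 31, Q = 201. (Wedge: Pb − Ps = 16.)
ΔPS is the trapezoid between Q = 201 and Q = 213 of height 12: ½ · (213 + 201) · 12 = 2484.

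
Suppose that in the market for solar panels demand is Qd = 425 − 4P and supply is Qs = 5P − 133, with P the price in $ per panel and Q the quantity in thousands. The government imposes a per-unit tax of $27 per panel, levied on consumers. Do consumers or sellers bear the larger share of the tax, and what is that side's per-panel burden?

Without the tax, 425 − 4P = 5P − 133 gives 9P = 558, so P* = $62 and Q* = 177.
With the tax collected from consumers, demand (in seller-price terms) shifts: Qd = 425 − 4(P + 27).
Solving gives Q = 117 with consumers paying $77 and sellers receiving $50 (the $27 wedge).
Per-panel burden: consumers $15, sellers $12.
Consumers take the larger share because demand is less price-elastic here (demand slope 4 vs supply slope 5).
The less price-elastic side of the market bears the larger share of a per-unit tax.

Consumers bear the larger share: $15 per panel.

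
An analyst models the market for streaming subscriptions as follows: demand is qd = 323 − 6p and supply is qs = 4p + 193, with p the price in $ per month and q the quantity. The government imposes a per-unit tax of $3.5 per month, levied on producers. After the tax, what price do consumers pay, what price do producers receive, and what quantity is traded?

Before the tax: set 323 − 6p = 4p + 193 → p* = $13, q* = 245.
With the tax collected from producers, supply shifts: qs = 4(p − 3.5) + 193.
Solving gives q = 236.6 with consumers paying $14.4 and producers receiving $10.9 (the $3.5 wedge).
The less price-elastic side of the market bears the larger share of a per-unit tax.

Consumers pay $14.4; producers receive $10.9; quantity = 236.6.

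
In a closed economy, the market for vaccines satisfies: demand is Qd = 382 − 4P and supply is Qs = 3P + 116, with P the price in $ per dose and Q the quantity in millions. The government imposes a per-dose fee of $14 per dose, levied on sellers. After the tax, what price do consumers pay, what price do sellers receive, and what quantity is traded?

Before the tax: set 382 − 4P = 3P + 116 → P* = $38, Q* = 230.
With the tax collected from sellers, supply shifts: Qs = 3(P − 14) + 116.
New equilibrium: consumers pay $44, sellers receive $30, Q = 206. (Wedge: Pb − Ps = 14.)

Consumers pay $44; sellers receive $30; quantity = 206.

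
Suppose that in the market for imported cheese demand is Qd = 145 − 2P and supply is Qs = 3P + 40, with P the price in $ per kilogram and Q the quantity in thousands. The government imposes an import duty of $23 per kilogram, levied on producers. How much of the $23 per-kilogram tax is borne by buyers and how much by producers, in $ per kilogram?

Buyers bear $13.8 per kilogram; producers bear $9.2 per kilogram.

Before the tax: set 145 − 2P = 3P + 40 → P* = $21, Q* = 103.
With the tax collected from producers, supply shifts: Qs = 3(P − 23) + 40.
New equilibrium: buyers pay $34.8, producers receive $11.8, Q = 75.4. (Wedge: Pb − Ps = 23.)
Burden on buyers: $13.8; on producers: $9.2. (They sum to $23.)
The less price-elastic side of the market bears the larger share of a per-unit tax.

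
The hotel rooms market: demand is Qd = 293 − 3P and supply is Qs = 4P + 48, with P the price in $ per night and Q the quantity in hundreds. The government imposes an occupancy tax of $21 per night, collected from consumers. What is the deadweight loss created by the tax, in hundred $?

Without the tax, 293 − 3P = 4P + 48 gives 7P = 245, so P* = $35 and Q* = 188.
With the tax collected from consumers, demand (in seller-price terms) shifts: Qd = 293 − 3(P + 21).
New equilibrium: consumers pay $47, producers receive $26, Q = 152. (Wedge: Pb − Ps = 21.)
Quantity falls by |ΔQ| = |188 − 152| = 36.
DWL = ½ · t · |ΔQ| = ½ · 21 · 36 = $378.

Deadweight loss = $378 hundred.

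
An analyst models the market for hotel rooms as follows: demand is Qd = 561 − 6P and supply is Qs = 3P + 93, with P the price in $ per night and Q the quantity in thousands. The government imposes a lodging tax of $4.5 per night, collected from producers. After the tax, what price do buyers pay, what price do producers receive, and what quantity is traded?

Before the tax: set 561 − 6P = 3P + 93 → P* = $52, Q* = 249.
With the tax collected from producers, supply shifts: Qs = 3(P − 4.5) + 93.
Solving gives Q = 240 with buyers paying $53.5 and producers receiving $49 (the $4.5 wedge).

Buyers pay $53.5; producers receive $49; quantity = 240.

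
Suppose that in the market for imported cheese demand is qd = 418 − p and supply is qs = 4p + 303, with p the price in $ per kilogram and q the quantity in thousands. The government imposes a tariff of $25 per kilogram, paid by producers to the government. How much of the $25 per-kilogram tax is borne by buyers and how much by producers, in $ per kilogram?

Buyers bear $20 per kilogram; producers bear $5 per kilogram.

Before the tax: set 418 − p = 4p + 303 → p* = $23, q* = 395.
With the tax collected from producers, supply shifts: qs = 4(p − 25) + 303.
New equilibrium: buyers pay $43, producers receive $18, q = 375. (Wedge: pb − ps = 25.)
Burden on buyers: $20; on producers: $5. (They sum to $25.)
The less price-elastic side of the market bears the larger share of a per-unit tax.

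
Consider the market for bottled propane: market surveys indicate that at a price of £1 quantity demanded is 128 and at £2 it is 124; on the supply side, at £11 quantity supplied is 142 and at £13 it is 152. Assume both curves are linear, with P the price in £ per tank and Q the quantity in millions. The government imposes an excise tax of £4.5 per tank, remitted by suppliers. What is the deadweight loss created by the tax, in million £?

Demand slope: (124 − 128)/(2 − 1) = -4, so Qd = 132 − 4P.
Supply slope: (152 − 142)/(13 − 11) = 5, so Qs = 5P + 87.
Before the tax: set 132 − 4P = 5P + 87 → P* = £5, Q* = 112.
With the tax collected from suppliers, supply shifts: Qs = 5(P − 4.5) + 87.
New equilibrium: consumers pay £7.5, suppliers receive £3, Q = 102. (Wedge: Pb − Ps = 4.5.)
Quantity falls by |ΔQ| = |112 − 102| = 10.
DWL = ½ · t · |ΔQ| = ½ · 4.5 · 10 = £22.5.

Deadweight loss = £22.5 million.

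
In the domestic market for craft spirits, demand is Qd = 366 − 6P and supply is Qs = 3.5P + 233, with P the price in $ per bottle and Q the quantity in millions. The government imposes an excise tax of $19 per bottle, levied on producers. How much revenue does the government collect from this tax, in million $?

Tax revenue = $4560 million.

Without the tax, 366 − 6P = 3.5P + 233 gives 9.5P = 133, so P* = $14 and Q* = 282.
With the tax collected from producers, supply shifts: Qs = 3.5(P − 19) + 233.
Solving gives Q = 240 with consumers paying $21 and producers receiving $2 (the $19 wedge).
Revenue = t · Q = 19 · 240 = $4560.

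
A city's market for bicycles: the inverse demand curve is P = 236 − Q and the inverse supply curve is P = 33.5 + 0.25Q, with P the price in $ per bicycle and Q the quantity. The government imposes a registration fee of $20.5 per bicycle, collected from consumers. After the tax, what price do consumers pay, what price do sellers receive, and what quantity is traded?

Inverting to Q(P) form: Qd = 236 − P; Qs = 4P − 134.
Before the tax: set 236 − P = 4P − 134 → P* = $74, Q* = 162.
With the tax collected from consumers, demand (in seller-price terms) shifts: Qd = 236 − (P + 20.5).
New equilibrium: consumers pay $90.4, sellers receive $69.9, Q = 145.6. (Wedge: Pb − Ps = 20.5.)
The less price-elastic side of the market bears the larger share of a per-unit tax.

Consumers pay $90.4; sellers receive $69.9; quantity = 145.6.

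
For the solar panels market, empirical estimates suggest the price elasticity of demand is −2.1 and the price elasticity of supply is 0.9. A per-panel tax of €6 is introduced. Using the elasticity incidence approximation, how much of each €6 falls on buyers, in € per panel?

Incidence ratio: buyers' share ≈ εs / (εs + |εd|) = 0.9 / (0.9 + 2.1) = 0.3.
So buyers bear ≈ 0.3 × €6 = €1.8; suppliers bear €4.2.

Buyers bear ≈ €1.8 per panel.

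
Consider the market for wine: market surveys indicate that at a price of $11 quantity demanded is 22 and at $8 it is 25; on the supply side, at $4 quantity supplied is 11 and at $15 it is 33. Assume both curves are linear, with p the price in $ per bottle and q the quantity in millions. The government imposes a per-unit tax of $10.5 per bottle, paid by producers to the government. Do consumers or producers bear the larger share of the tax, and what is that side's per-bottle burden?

Consumers bear the larger share: $7 per bottle.

Demand slope: (25 − 22)/(8 − 11) = -1, so qd = 33 − p.
Supply slope: (33 − 11)/(15 − 4) = 2, so qs = 2p + 3.
Before the tax: set 33 − p = 2p + 3 → p* = $10, q* = 23.
With the tax collected from producers, supply shifts: qs = 2(p − 10.5) + 3.
Solving gives q = 16 with consumers paying $17 and producers receiving $6.5 (the $10.5 wedge).
Per-bottle burden: consumers $7, producers $3.5.
Consumers take the larger share because demand is less price-elastic here (demand slope 1 vs supply slope 2).
The less price-elastic side of the market bears the larger share of a per-unit tax.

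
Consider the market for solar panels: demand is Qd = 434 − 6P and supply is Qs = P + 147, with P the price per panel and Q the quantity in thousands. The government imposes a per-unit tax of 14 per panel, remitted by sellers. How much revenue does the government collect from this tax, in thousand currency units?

Tax revenue = 2464 thousand.

Without the tax, 434 − 6P = P + 147 gives 7P = 287, so P* = 41 and Q* = 188.
With the tax collected from sellers, supply shifts: Qs = (P − 14) + 147.
New equilibrium: consumers pay 43, sellers receive 29, Q = 176. (Wedge: Pb − Ps = 14.)
Revenue = t · Q = 14 · 176 = 2464.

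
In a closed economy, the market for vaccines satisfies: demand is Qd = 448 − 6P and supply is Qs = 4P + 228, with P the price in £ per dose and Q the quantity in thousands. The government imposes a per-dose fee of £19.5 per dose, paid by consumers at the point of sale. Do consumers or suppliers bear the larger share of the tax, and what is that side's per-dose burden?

Without the tax, 448 − 6P = 4P + 228 gives 10P = 220, so P* = £22 and Q* = 316.
With the tax collected from consumers, demand (in seller-price terms) shifts: Qd = 448 − 6(P + 19.5).
Solving gives Q = 269.2 with consumers paying £29.8 and suppliers receiving £10.3 (the £19.5 wedge).
Per-dose burden: consumers £7.8, suppliers £11.7.
Suppliers take the larger share because supply is less price-elastic here (demand slope 6 vs supply slope 4).

Suppliers bear the larger share: £11.7 per dose.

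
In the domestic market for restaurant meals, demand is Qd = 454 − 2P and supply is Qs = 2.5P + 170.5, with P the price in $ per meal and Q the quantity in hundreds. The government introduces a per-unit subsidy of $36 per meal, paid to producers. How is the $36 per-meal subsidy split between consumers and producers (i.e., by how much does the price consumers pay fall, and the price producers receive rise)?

Consumers gain $20 per meal; producers gain $16 per meal.

Before the subsidy: set 454 − 2P = 2.5P + 170.5 → P* = $63, Q* = 328.
With a per-unit subsidy paid to producers, each receives P + 36 per unit sold, so supply becomes Qs = 2.5(P + 36) + 170.5.
Solving gives Q = 368 with consumers paying $43 and producers receiving $79 (the $36 wedge).
Gain to consumers: $20; to producers: $16. (They sum to $36.)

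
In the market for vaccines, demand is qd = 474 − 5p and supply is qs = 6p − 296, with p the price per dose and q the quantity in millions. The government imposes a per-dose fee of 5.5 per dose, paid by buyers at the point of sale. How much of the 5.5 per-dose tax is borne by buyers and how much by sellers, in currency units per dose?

Without the tax, 474 − 5p = 6p − 296 gives 11p = 770, so p* = 70 and q* = 124.
With the tax collected from buyers, demand (in seller-price terms) shifts: qd = 474 − 5(p + 5.5).
Solving gives q = 109 with buyers paying 73 and sellers receiving 67.5 (the 5.5 wedge).
Burden on buyers: 3; on sellers: 2.5. (They sum to 5.5.)

Buyers bear 3 per dose; sellers bear 2.5 per dose.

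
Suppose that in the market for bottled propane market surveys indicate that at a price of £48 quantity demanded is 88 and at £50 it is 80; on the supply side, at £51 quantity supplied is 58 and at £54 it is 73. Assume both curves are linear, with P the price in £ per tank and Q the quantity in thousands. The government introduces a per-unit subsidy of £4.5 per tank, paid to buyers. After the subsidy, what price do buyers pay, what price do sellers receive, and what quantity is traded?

Demand slope: (80 − 88)/(50 − 48) = -4, so Qd = 280 − 4P.
Supply slope: (73 − 58)/(54 − 51) = 5, so Qs = 5P − 197.
Without the subsidy, 280 − 4P = 5P − 197 gives 9P = 477, so P* = £53 and Q* = 68.
With a per-unit subsidy paid to buyers, each effectively pays P − 4.5, so demand becomes Qd = 280 − 4(P − 4.5).
New equilibrium: buyers pay £50.5, sellers receive £55, Q = 78. (Wedge: Pb − Ps = −4.5.)

Buyers pay £50.5; sellers receive £55; quantity = 78.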